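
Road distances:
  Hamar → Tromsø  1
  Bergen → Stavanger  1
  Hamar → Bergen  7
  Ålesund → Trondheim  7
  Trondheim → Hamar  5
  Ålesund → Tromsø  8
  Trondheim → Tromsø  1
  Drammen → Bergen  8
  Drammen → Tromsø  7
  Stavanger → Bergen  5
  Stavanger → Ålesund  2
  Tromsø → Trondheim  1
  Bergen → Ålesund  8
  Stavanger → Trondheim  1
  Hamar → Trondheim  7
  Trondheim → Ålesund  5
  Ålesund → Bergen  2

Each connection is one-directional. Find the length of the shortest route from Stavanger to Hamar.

6

A few of the Stavanger→Hamar routes:
Stavanger -> Ålesund -> Trondheim -> Hamar: 2 + 7 + 5 = 14
Stavanger -> Bergen -> Ålesund -> Trondheim -> Hamar: 5 + 8 + 7 + 5 = 25
Stavanger -> Trondheim -> Hamar: 1 + 5 = 6
Stavanger -> Ålesund -> Tromsø -> Trondheim -> Hamar: 2 + 8 + 1 + 5 = 16
Best route has total 6.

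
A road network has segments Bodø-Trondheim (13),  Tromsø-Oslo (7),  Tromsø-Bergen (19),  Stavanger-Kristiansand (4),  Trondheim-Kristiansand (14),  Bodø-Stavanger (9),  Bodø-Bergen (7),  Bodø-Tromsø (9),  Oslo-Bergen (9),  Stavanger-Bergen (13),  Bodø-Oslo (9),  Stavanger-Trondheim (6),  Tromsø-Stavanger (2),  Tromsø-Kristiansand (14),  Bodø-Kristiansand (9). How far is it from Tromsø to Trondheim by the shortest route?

8

Comparing a few candidate routes:
Tromsø-Stavanger-Trondheim: 2 + 6 = 8
Tromsø-Stavanger-Kristiansand-Trondheim: 2 + 4 + 14 = 20
Tromsø-Kristiansand-Stavanger-Trondheim: 14 + 4 + 6 = 24
Tromsø-Bodø-Trondheim: 9 + 13 = 22
Tromsø-Stavanger-Bodø-Trondheim: 2 + 9 + 13 = 24
The minimum is 8 mi.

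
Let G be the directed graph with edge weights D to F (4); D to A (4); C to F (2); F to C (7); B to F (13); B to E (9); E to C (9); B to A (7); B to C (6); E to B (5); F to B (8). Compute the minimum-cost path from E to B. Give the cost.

Candidate routes:
E→B: 5
E→C→F→B: 9 + 2 + 8 = 19
The minimum is 5.

5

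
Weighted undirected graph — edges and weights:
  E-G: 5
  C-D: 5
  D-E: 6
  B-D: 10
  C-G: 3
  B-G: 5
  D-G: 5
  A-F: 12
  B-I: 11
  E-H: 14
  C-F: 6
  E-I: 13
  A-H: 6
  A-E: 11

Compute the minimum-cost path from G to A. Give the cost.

Some routes from G to A:
G-C-D-E-A: 3 + 5 + 6 + 11 = 25
G-E-H-A: 5 + 14 + 6 = 25
G-C-F-A: 3 + 6 + 12 = 21
G-E-A: 5 + 11 = 16
G-D-E-A: 5 + 6 + 11 = 22
Best route has total 16.

16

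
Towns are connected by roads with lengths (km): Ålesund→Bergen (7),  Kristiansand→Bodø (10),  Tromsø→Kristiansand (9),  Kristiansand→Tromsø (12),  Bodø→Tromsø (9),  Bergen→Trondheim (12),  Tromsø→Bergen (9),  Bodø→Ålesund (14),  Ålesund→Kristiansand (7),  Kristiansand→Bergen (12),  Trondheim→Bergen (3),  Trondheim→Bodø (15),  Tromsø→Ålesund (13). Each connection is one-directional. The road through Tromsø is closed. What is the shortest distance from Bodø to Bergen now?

Routes from Bodø to Bergen avoiding Tromsø:
Bodø-Ålesund-Bergen: 14 + 7 = 21
Bodø-Ålesund-Kristiansand-Bergen: 14 + 7 + 12 = 33
The minimum is 21 km.

21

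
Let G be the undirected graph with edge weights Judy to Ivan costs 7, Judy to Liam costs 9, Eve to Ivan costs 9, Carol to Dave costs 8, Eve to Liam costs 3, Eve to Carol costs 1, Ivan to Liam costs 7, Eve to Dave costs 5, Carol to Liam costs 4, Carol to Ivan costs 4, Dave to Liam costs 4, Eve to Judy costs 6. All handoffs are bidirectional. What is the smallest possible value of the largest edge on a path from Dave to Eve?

4

Checking several routes:
Dave-Liam-Eve: max(4, 3) = 4
Dave-Liam-Carol-Eve: max(4, 4, 1) = 4
Dave-Eve: max(5) = 5
Best route has worst link 4.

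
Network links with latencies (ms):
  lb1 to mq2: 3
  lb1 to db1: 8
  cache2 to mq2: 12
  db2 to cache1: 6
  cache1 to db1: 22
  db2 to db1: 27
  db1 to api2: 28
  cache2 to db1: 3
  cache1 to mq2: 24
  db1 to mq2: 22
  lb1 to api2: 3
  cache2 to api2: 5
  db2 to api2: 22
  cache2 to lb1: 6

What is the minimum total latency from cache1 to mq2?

Some routes from cache1 to mq2:
cache1 - db1 - cache2 - mq2: 22 + 3 + 12 = 37
cache1 - db1 - cache2 - api2 - lb1 - mq2: 22 + 3 + 5 + 3 + 3 = 36
cache1 - db1 - lb1 - mq2: 22 + 8 + 3 = 33
cache1 - db1 - cache2 - lb1 - mq2: 22 + 3 + 6 + 3 = 34
cache1 - db2 - api2 - lb1 - mq2: 6 + 22 + 3 + 3 = 34
cache1 - mq2: 24
The minimum is 24 ms.

24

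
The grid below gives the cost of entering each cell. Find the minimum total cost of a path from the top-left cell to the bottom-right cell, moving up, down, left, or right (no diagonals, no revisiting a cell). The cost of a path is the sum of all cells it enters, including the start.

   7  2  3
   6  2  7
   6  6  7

24

Take r0c0 r0c1 r1c1 r2c1 r2c2 for a total of 7 + 2 + 2 + 6 + 7 = 24.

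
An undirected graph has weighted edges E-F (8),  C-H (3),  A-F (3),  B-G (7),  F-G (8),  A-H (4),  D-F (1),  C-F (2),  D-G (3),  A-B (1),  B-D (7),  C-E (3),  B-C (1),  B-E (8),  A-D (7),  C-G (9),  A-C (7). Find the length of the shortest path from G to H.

9

Comparing a few candidate routes:
G-D-F-A-H: 3 + 1 + 3 + 4 = 11
G-D-F-C-B-A-H: 3 + 1 + 2 + 1 + 1 + 4 = 12
G-D-F-C-H: 3 + 1 + 2 + 3 = 9
G-B-C-H: 7 + 1 + 3 = 11
Shortest: 9.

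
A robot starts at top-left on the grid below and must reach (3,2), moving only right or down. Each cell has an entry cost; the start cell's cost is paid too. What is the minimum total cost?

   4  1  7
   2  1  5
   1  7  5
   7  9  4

Take [0,0]→[0,1]→[1,1]→[1,2]→[2,2]→[3,2] for a total of 4 + 1 + 1 + 5 + 5 + 4 = 20.
(Top row then right column would cost 26.)

20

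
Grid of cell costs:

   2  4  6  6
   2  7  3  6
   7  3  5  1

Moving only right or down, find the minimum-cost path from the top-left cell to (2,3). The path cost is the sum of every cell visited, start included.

20

Best path: (0,0) (1,0) (1,1) (1,2) (2,2) (2,3)
Cost: 2 + 2 + 7 + 3 + 5 + 1 = 20
For comparison, the top-then-right route costs 25.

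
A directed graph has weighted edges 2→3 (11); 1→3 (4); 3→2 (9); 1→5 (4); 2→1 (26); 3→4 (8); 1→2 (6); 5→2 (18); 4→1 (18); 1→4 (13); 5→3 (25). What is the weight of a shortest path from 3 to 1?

26

Routes from 3 to 1:
3 → 4 → 1: 8 + 18 = 26
3 → 2 → 1: 9 + 26 = 35
Shortest: 26.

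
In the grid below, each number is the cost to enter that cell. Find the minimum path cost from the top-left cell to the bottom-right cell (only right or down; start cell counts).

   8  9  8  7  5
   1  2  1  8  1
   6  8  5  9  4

25

One optimal route is (0,0) -> (1,0) -> (1,1) -> (1,2) -> (1,3) -> (1,4) -> (2,4).
Its cost is 8 + 1 + 2 + 1 + 8 + 1 + 4 = 25.
For comparison, the top-then-right route costs 42.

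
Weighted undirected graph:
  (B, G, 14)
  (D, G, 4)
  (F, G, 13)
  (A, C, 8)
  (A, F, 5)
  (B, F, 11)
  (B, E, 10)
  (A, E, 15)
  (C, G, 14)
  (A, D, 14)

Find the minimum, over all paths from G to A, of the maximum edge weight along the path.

Checking several routes:
G → B → F → A: max(14, 11, 5) = 14
G → C → A: max(14, 8) = 14
G → F → A: max(13, 5) = 13
G → D → A: max(4, 14) = 14
Smallest bottleneck: 13.

13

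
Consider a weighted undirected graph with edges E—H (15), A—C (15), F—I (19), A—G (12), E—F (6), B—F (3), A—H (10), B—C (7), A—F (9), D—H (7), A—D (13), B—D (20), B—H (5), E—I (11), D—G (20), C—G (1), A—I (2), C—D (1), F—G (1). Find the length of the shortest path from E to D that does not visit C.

A few of the E→D routes:
E → I → A → D: 11 + 2 + 13 = 26
E → F → B → H → D: 6 + 3 + 5 + 7 = 21
E → F → A → D: 6 + 9 + 13 = 28
E → F → G → D: 6 + 1 + 20 = 27
E → H → D: 15 + 7 = 22
E → F → B → D: 6 + 3 + 20 = 29
Shortest: 21.

21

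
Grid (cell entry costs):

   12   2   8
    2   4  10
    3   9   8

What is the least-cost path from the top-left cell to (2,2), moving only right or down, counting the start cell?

34

Best path: r0c0→r1c0→r2c0→r2c1→r2c2
Cost: 12 + 2 + 3 + 9 + 8 = 34
For comparison, the top-then-right route costs 40.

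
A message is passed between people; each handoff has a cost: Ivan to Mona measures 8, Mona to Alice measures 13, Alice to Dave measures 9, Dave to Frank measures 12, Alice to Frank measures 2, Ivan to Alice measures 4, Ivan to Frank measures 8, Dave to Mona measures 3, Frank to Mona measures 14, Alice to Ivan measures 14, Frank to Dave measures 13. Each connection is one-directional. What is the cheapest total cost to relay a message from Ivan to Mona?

Some routes from Ivan to Mona:
Ivan-Alice-Frank-Mona: 4 + 2 + 14 = 20
Ivan-Mona: 8
Ivan-Alice-Dave-Mona: 4 + 9 + 3 = 16
Ivan-Frank-Mona: 8 + 14 = 22
The minimum is 8.

8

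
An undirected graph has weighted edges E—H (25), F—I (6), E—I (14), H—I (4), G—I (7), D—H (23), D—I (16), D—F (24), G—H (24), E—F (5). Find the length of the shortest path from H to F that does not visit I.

30

Routes from H to F avoiding I:
H→E→F: 25 + 5 = 30
H→D→F: 23 + 24 = 47
The minimum is 30.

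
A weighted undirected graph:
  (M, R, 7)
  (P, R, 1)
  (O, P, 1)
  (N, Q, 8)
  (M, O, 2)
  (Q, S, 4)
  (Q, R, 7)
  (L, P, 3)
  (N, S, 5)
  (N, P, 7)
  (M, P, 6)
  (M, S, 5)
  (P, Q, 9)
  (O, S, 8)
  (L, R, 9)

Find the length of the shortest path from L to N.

10

Checking several routes:
L-P-O-M-S-N: 3 + 1 + 2 + 5 + 5 = 16
L-P-N: 3 + 7 = 10
L-R-P-N: 9 + 1 + 7 = 17
Shortest: 10.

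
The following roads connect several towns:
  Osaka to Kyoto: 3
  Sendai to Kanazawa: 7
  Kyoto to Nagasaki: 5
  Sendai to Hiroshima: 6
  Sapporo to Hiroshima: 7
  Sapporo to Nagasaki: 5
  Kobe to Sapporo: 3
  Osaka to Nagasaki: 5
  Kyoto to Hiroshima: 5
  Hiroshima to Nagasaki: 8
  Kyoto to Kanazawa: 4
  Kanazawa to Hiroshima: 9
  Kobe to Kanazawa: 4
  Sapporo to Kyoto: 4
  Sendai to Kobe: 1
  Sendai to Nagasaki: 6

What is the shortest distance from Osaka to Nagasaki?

Checking several routes:
Osaka → Kyoto → Hiroshima → Nagasaki: 3 + 5 + 8 = 16
Osaka → Kyoto → Sapporo → Nagasaki: 3 + 4 + 5 = 12
Osaka → Kyoto → Nagasaki: 3 + 5 = 8
Osaka → Nagasaki: 5
The minimum is 5.

5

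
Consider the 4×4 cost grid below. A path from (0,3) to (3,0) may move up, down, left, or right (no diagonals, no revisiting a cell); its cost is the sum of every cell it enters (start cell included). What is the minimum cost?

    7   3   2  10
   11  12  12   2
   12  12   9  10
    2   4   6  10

43

Path (0,3) (1,3) (2,3) (2,2) (3,2) (3,1) (3,0): 10 + 2 + 10 + 9 + 6 + 4 + 2 = 43.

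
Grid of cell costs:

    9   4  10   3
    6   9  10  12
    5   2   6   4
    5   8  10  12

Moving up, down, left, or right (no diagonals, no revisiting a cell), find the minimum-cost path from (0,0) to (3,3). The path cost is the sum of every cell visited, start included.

One optimal route is (0,0) (1,0) (2,0) (2,1) (2,2) (2,3) (3,3).
Its cost is 9 + 6 + 5 + 2 + 6 + 4 + 12 = 44.

44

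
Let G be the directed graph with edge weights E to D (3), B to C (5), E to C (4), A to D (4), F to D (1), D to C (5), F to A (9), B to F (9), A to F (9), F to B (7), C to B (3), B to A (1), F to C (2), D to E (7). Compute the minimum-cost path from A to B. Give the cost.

Some routes from A to B:
A-F-B: 9 + 7 = 16
A-D-C-B: 4 + 5 + 3 = 12
A-F-C-B: 9 + 2 + 3 = 14
Shortest: 12.

12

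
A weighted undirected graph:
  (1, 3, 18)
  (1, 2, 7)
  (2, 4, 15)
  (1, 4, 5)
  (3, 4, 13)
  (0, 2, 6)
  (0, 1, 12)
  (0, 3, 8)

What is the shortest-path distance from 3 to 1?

18

A few of the 3→1 routes:
3 -> 1: 18
3 -> 4 -> 1: 13 + 5 = 18
3 -> 0 -> 1: 8 + 12 = 20
The minimum is 18.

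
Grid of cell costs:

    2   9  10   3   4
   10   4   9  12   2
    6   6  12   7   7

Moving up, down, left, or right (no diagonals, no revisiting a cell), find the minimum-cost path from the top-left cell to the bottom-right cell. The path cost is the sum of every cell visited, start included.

37

Take (0,0) -> (0,1) -> (0,2) -> (0,3) -> (0,4) -> (1,4) -> (2,4) for a total of 2 + 9 + 10 + 3 + 4 + 2 + 7 = 37.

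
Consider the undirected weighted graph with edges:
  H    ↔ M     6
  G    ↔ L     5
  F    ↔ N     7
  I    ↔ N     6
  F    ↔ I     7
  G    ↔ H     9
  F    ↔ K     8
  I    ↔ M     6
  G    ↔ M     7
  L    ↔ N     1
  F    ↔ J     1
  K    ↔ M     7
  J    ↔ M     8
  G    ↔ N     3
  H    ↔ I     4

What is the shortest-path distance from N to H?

Some routes from N to H:
N - L - G - H: 1 + 5 + 9 = 15
N - I - H: 6 + 4 = 10
N - G - H: 3 + 9 = 12
Best route has total 10.

10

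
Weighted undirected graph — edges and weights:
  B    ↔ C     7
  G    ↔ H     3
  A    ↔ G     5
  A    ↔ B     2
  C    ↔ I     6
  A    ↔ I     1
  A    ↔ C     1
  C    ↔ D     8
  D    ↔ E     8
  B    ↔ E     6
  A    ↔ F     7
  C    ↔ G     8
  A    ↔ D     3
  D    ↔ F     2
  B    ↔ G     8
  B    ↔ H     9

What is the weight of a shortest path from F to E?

Some routes from F to E:
F -> A -> B -> E: 7 + 2 + 6 = 15
F -> A -> D -> E: 7 + 3 + 8 = 18
F -> D -> A -> C -> B -> E: 2 + 3 + 1 + 7 + 6 = 19
F -> D -> E: 2 + 8 = 10
F -> D -> A -> B -> E: 2 + 3 + 2 + 6 = 13
Shortest: 10.

10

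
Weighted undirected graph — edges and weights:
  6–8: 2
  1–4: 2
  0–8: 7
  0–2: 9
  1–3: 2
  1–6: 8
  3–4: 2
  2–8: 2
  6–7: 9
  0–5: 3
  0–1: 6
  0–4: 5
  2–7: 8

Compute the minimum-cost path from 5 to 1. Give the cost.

9

A few of the 5→1 routes:
5→0→4→1: 3 + 5 + 2 = 10
5→0→4→3→1: 3 + 5 + 2 + 2 = 12
5→0→1: 3 + 6 = 9
Best route has total 9.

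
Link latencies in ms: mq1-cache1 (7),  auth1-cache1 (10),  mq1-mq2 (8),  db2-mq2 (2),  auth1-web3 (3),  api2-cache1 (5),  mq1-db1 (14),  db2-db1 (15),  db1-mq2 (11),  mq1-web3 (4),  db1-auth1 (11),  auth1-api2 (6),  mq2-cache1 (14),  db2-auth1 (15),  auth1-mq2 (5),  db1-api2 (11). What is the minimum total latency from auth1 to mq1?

7

Checking several routes:
auth1 - db1 - mq1: 11 + 14 = 25
auth1 - db2 - mq2 - mq1: 15 + 2 + 8 = 25
auth1 - api2 - cache1 - mq1: 6 + 5 + 7 = 18
auth1 - web3 - mq1: 3 + 4 = 7
auth1 - cache1 - mq1: 10 + 7 = 17
auth1 - mq2 - mq1: 5 + 8 = 13
Shortest: 7 ms.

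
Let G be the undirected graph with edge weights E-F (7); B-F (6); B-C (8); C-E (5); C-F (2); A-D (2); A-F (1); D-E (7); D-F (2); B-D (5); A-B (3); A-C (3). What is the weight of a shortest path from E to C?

5

Comparing a few candidate routes:
E→D→F→C: 7 + 2 + 2 = 11
E→F→C: 7 + 2 = 9
E→F→A→C: 7 + 1 + 3 = 11
E→C: 5
Shortest: 5.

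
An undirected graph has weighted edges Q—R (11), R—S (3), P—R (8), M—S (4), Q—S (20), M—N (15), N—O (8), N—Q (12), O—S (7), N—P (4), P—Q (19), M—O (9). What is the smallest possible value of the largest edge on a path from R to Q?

Checking several routes:
R→S→M→O→N→Q: max(3, 4, 9, 8, 12) = 12
R→P→N→Q: max(8, 4, 12) = 12
R→Q: max(11) = 11
R→S→O→M→N→Q: max(3, 7, 9, 15, 12) = 15
R→S→O→N→Q: max(3, 7, 8, 12) = 12
R→S→M→N→Q: max(3, 4, 15, 12) = 15
The minimum achievable maximum is 11.

11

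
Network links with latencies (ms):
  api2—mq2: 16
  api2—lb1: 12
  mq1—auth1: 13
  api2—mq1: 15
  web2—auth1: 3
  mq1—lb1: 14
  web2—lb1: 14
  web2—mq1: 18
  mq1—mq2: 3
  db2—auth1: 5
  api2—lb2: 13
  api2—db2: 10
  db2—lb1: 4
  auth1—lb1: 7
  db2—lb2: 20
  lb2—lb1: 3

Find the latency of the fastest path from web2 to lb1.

A few of the web2→lb1 routes:
web2 - auth1 - mq1 - lb1: 3 + 13 + 14 = 30
web2 - auth1 - db2 - lb1: 3 + 5 + 4 = 12
web2 - auth1 - db2 - api2 - lb1: 3 + 5 + 10 + 12 = 30
web2 - auth1 - db2 - lb2 - lb1: 3 + 5 + 20 + 3 = 31
web2 - auth1 - lb1: 3 + 7 = 10
web2 - lb1: 14
Shortest: 10 ms.

10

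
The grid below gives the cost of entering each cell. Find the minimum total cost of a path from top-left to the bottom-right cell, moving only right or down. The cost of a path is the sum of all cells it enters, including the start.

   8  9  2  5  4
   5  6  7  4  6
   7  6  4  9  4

38

Path [0,0]→[0,1]→[0,2]→[0,3]→[0,4]→[1,4]→[2,4]: 8 + 9 + 2 + 5 + 4 + 6 + 4 = 38.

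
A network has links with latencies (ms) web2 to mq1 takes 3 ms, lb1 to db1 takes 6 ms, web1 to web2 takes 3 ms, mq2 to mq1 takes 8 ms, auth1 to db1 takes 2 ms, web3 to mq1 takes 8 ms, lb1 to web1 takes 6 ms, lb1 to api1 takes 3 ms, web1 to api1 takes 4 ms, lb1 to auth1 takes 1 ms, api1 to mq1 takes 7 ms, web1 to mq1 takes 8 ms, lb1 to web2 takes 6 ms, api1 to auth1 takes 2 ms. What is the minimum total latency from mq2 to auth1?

17

Some routes from mq2 to auth1:
mq2 -> mq1 -> api1 -> lb1 -> auth1: 8 + 7 + 3 + 1 = 19
mq2 -> mq1 -> web2 -> lb1 -> auth1: 8 + 3 + 6 + 1 = 18
mq2 -> mq1 -> api1 -> auth1: 8 + 7 + 2 = 17
mq2 -> mq1 -> web2 -> web1 -> api1 -> auth1: 8 + 3 + 3 + 4 + 2 = 20
Best route has total 17 ms.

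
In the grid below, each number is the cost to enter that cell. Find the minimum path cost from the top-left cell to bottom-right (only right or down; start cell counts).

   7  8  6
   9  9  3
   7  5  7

31

Best path: (0,0)→(0,1)→(0,2)→(1,2)→(2,2)
Cost: 7 + 8 + 6 + 3 + 7 = 31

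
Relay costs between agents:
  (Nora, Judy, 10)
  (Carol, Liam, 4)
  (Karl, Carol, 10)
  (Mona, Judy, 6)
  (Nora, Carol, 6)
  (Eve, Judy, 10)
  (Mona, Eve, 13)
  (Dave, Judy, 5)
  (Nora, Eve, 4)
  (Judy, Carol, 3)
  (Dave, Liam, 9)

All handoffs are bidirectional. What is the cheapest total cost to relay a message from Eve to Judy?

10

Comparing a few candidate routes:
Eve → Nora → Judy: 4 + 10 = 14
Eve → Judy: 10
Eve → Nora → Carol → Judy: 4 + 6 + 3 = 13
Shortest: 10.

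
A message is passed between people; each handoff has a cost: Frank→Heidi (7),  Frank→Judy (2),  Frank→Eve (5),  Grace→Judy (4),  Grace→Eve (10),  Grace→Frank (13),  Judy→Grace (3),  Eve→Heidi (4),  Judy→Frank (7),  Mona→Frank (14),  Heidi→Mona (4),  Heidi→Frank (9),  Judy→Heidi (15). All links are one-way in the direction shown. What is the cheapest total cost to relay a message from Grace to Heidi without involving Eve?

Routes from Grace to Heidi avoiding Eve:
Grace→Judy→Frank→Heidi: 4 + 7 + 7 = 18
Grace→Frank→Heidi: 13 + 7 = 20
Grace→Frank→Judy→Heidi: 13 + 2 + 15 = 30
Grace→Judy→Heidi: 4 + 15 = 19
The minimum is 18.

18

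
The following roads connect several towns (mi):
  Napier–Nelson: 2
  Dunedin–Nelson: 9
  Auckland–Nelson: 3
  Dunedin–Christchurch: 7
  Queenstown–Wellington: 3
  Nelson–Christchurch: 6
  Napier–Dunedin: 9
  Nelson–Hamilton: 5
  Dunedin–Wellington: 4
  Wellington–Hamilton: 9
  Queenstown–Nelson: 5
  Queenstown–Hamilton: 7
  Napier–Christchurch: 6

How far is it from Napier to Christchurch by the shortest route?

6

Some routes from Napier to Christchurch:
Napier -> Nelson -> Dunedin -> Christchurch: 2 + 9 + 7 = 18
Napier -> Nelson -> Christchurch: 2 + 6 = 8
Napier -> Dunedin -> Nelson -> Christchurch: 9 + 9 + 6 = 24
Napier -> Nelson -> Queenstown -> Wellington -> Dunedin -> Christchurch: 2 + 5 + 3 + 4 + 7 = 21
Napier -> Christchurch: 6
Napier -> Dunedin -> Christchurch: 9 + 7 = 16
Best route has total 6 mi.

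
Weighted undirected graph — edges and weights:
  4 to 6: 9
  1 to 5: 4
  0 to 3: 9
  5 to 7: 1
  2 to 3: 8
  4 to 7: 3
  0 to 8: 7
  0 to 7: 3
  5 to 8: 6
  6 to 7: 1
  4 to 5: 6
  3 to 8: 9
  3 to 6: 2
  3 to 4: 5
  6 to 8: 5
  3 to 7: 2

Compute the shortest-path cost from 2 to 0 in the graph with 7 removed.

Checking several routes:
2 - 3 - 8 - 0: 8 + 9 + 7 = 24
2 - 3 - 6 - 8 - 0: 8 + 2 + 5 + 7 = 22
2 - 3 - 0: 8 + 9 = 17
2 - 3 - 4 - 6 - 8 - 0: 8 + 5 + 9 + 5 + 7 = 34
2 - 3 - 4 - 5 - 8 - 0: 8 + 5 + 6 + 6 + 7 = 32
Shortest: 17.

17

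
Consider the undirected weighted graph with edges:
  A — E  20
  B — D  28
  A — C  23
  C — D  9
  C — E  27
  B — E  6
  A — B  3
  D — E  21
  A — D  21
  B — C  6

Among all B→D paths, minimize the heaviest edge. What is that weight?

9

Checking several routes:
B-A-D: max(3, 21) = 21
B-C-D: max(6, 9) = 9
B-E-D: max(6, 21) = 21
B-A-E-D: max(3, 20, 21) = 21
B-E-A-D: max(6, 20, 21) = 21
The minimum achievable maximum is 9.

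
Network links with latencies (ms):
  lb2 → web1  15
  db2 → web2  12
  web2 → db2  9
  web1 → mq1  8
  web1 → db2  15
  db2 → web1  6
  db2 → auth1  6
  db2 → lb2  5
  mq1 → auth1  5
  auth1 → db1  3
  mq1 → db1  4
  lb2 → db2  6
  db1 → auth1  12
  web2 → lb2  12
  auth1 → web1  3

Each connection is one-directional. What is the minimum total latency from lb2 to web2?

18

Candidate routes:
lb2-web1-db2-web2: 15 + 15 + 12 = 42
lb2-db2-web2: 6 + 12 = 18
The minimum is 18 ms.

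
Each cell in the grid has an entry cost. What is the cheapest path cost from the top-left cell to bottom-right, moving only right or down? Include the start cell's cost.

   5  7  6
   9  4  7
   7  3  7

26

Path r0c0 r0c1 r1c1 r2c1 r2c2: 5 + 7 + 4 + 3 + 7 = 26.
(Top row then right column would cost 32.)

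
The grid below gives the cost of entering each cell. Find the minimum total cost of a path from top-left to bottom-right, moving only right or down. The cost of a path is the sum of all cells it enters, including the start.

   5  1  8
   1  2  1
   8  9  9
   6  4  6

One optimal route is [0,0] -> [0,1] -> [1,1] -> [1,2] -> [2,2] -> [3,2].
Its cost is 5 + 1 + 2 + 1 + 9 + 6 = 24.

24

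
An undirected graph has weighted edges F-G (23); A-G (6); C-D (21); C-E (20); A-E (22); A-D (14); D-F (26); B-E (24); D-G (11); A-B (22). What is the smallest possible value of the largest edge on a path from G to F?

Routes from G to F:
G-A-E-C-D-F: max(6, 22, 20, 21, 26) = 26
G-D-F: max(11, 26) = 26
G-F: max(23) = 23
G-A-B-E-C-D-F: max(6, 22, 24, 20, 21, 26) = 26
G-A-D-F: max(6, 14, 26) = 26
Smallest bottleneck: 23.

23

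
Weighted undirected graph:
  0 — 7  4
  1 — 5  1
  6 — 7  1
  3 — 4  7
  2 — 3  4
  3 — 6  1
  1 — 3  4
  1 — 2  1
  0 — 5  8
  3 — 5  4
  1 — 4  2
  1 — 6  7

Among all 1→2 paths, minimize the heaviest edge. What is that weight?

1

Checking several routes:
1 - 4 - 3 - 2: max(2, 7, 4) = 7
1 - 5 - 3 - 2: max(1, 4, 4) = 4
1 - 3 - 2: max(4, 4) = 4
1 - 6 - 3 - 2: max(7, 1, 4) = 7
1 - 2: max(1) = 1
Smallest bottleneck: 1.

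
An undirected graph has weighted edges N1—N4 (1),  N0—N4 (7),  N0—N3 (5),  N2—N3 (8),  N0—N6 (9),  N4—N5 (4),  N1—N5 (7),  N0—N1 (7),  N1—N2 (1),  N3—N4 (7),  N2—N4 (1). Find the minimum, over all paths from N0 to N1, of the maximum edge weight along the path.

Checking several routes:
N0 - N1: max(7) = 7
N0 - N3 - N4 - N2 - N1: max(5, 7, 1, 1) = 7
N0 - N3 - N4 - N1: max(5, 7, 1) = 7
N0 - N4 - N2 - N1: max(7, 1, 1) = 7
N0 - N4 - N1: max(7, 1) = 7
N0 - N3 - N4 - N5 - N1: max(5, 7, 4, 7) = 7
The minimum achievable maximum is 7.

7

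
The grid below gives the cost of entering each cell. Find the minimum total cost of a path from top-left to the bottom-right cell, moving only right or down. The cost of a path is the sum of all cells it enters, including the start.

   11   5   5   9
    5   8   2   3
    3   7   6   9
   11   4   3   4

Take (0,0) (0,1) (0,2) (1,2) (2,2) (3,2) (3,3) for a total of 11 + 5 + 5 + 2 + 6 + 3 + 4 = 36.

36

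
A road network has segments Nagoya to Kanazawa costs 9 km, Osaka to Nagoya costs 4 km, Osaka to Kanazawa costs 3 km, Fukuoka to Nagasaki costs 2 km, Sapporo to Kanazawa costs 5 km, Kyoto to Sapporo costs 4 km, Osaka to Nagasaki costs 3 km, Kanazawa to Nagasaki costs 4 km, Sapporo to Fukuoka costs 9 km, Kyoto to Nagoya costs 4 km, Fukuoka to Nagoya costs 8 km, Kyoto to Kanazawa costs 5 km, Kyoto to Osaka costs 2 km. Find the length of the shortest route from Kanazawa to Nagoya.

A few of the Kanazawa→Nagoya routes:
Kanazawa -> Osaka -> Nagoya: 3 + 4 = 7
Kanazawa -> Nagasaki -> Osaka -> Nagoya: 4 + 3 + 4 = 11
Kanazawa -> Nagoya: 9
Kanazawa -> Kyoto -> Nagoya: 5 + 4 = 9
Kanazawa -> Osaka -> Kyoto -> Nagoya: 3 + 2 + 4 = 9
Shortest: 7 km.

7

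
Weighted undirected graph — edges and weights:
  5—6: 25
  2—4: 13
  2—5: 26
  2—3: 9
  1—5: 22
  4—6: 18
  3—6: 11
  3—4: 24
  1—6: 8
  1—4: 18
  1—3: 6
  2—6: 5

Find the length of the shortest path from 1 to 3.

6

A few of the 1→3 routes:
1 - 6 - 3: 8 + 11 = 19
1 - 4 - 3: 18 + 24 = 42
1 - 4 - 2 - 3: 18 + 13 + 9 = 40
1 - 6 - 2 - 3: 8 + 5 + 9 = 22
1 - 3: 6
Shortest: 6.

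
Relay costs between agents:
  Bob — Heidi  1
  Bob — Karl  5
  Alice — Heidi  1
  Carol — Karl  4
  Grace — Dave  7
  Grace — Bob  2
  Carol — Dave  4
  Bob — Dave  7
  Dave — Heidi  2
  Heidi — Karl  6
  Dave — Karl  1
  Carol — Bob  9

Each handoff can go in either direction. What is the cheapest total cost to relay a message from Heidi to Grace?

3

Comparing a few candidate routes:
Heidi→Dave→Grace: 2 + 7 = 9
Heidi→Bob→Grace: 1 + 2 = 3
Heidi→Dave→Karl→Bob→Grace: 2 + 1 + 5 + 2 = 10
Shortest: 3.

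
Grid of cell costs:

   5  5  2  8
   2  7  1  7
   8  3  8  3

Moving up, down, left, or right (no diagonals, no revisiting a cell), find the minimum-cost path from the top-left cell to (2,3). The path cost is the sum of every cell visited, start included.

23

Cheapest: (0,0)→(0,1)→(0,2)→(1,2)→(1,3)→(2,3)
  5 + 5 + 2 + 1 + 7 + 3 = 23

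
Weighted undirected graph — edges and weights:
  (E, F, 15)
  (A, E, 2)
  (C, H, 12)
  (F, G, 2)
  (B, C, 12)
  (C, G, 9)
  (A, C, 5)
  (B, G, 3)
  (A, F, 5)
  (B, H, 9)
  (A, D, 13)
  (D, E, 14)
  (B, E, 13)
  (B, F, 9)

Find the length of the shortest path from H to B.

Some routes from H to B:
H → C → B: 12 + 12 = 24
H → C → A → F → G → B: 12 + 5 + 5 + 2 + 3 = 27
H → C → G → B: 12 + 9 + 3 = 24
H → B: 9
H → C → A → F → B: 12 + 5 + 5 + 9 = 31
The minimum is 9.

9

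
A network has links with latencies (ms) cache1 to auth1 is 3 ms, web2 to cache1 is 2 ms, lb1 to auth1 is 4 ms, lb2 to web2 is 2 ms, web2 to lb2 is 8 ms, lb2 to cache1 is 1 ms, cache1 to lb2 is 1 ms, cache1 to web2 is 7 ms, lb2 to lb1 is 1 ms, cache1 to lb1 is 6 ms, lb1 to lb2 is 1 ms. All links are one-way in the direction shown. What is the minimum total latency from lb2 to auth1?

A few of the lb2→auth1 routes:
lb2 → cache1 → auth1: 1 + 3 = 4
lb2 → cache1 → lb1 → auth1: 1 + 6 + 4 = 11
lb2 → web2 → cache1 → auth1: 2 + 2 + 3 = 7
lb2 → lb1 → auth1: 1 + 4 = 5
Best route has total 4 ms.

4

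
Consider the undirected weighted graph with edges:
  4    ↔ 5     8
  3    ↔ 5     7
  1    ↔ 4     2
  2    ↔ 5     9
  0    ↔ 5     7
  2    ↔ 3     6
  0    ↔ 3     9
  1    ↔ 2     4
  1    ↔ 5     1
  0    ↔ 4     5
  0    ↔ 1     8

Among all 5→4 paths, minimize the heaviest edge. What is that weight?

A few of the 5→4 routes:
5 → 1 → 4: max(1, 2) = 2
5 → 3 → 2 → 1 → 4: max(7, 6, 4, 2) = 7
5 → 0 → 4: max(7, 5) = 7
Best route has worst link 2.

2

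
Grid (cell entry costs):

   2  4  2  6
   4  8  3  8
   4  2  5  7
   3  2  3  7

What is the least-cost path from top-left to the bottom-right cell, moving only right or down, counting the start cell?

Path r0c0→r1c0→r2c0→r2c1→r3c1→r3c2→r3c3: 2 + 4 + 4 + 2 + 2 + 3 + 7 = 24.
(Top row then right column would cost 36.)

24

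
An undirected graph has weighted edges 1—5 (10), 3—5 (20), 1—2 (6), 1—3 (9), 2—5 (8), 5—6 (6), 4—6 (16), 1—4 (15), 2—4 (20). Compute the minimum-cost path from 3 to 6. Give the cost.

25

A few of the 3→6 routes:
3 → 1 → 4 → 2 → 5 → 6: 9 + 15 + 20 + 8 + 6 = 58
3 → 1 → 5 → 6: 9 + 10 + 6 = 25
3 → 1 → 2 → 5 → 6: 9 + 6 + 8 + 6 = 29
3 → 1 → 4 → 6: 9 + 15 + 16 = 40
3 → 5 → 6: 20 + 6 = 26
3 → 1 → 2 → 4 → 6: 9 + 6 + 20 + 16 = 51
Shortest: 25.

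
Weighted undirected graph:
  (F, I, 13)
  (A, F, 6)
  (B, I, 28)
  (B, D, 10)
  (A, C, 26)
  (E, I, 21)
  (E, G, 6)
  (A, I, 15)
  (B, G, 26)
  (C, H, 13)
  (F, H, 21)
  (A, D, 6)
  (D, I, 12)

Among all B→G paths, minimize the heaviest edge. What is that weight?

Checking several routes:
B→D→A→F→I→E→G: max(10, 6, 6, 13, 21, 6) = 21
B→G: max(26) = 26
B→D→I→E→G: max(10, 12, 21, 6) = 21
B→D→A→I→E→G: max(10, 6, 15, 21, 6) = 21
The minimum achievable maximum is 21.

21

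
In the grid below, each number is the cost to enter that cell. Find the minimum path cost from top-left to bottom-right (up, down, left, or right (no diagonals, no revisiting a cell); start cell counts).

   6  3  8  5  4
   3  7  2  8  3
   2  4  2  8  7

Path (0,0) (1,0) (2,0) (2,1) (2,2) (2,3) (2,4): 6 + 3 + 2 + 4 + 2 + 8 + 7 = 32.

32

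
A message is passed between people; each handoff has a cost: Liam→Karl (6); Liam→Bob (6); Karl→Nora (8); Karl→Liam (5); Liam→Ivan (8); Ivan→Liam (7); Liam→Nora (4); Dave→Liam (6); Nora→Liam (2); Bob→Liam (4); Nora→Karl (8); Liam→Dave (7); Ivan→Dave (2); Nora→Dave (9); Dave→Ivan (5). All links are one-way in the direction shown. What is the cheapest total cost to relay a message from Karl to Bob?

Candidate routes:
Karl -> Nora -> Liam -> Bob: 8 + 2 + 6 = 16
Karl -> Liam -> Bob: 5 + 6 = 11
Karl -> Nora -> Dave -> Ivan -> Liam -> Bob: 8 + 9 + 5 + 7 + 6 = 35
Karl -> Nora -> Dave -> Liam -> Bob: 8 + 9 + 6 + 6 = 29
The minimum is 11.

11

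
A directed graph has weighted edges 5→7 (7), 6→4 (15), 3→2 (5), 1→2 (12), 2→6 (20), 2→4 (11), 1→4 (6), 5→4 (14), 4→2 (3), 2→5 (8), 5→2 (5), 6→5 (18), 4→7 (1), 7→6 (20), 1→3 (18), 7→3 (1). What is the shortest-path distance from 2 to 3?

Routes from 2 to 3:
2 - 6 - 5 - 7 - 3: 20 + 18 + 7 + 1 = 46
2 - 5 - 7 - 3: 8 + 7 + 1 = 16
2 - 6 - 5 - 4 - 7 - 3: 20 + 18 + 14 + 1 + 1 = 54
2 - 5 - 4 - 7 - 3: 8 + 14 + 1 + 1 = 24
2 - 6 - 4 - 7 - 3: 20 + 15 + 1 + 1 = 37
2 - 4 - 7 - 3: 11 + 1 + 1 = 13
Shortest: 13.

13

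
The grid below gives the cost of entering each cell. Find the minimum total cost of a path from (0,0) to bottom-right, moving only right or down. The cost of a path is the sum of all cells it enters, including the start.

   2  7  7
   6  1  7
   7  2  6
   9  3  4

18

Cheapest: (0,0) -> (1,0) -> (1,1) -> (2,1) -> (3,1) -> (3,2)
  2 + 6 + 1 + 2 + 3 + 4 = 18
For comparison, the top-then-right route costs 33.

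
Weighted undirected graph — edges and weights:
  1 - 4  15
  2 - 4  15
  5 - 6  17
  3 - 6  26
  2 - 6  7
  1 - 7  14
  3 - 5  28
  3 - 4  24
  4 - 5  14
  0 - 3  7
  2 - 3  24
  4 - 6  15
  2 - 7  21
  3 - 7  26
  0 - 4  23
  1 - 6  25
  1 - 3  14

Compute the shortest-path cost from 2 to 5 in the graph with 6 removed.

29

Checking several routes:
2 -> 3 -> 4 -> 5: 24 + 24 + 14 = 62
2 -> 4 -> 5: 15 + 14 = 29
2 -> 3 -> 5: 24 + 28 = 52
2 -> 7 -> 1 -> 4 -> 5: 21 + 14 + 15 + 14 = 64
The minimum is 29.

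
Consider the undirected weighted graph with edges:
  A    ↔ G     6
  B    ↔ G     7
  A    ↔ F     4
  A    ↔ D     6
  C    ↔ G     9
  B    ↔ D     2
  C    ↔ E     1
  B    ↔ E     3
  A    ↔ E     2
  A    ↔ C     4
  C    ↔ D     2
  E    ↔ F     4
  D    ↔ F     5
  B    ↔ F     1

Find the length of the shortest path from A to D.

5

Some routes from A to D:
A-C-D: 4 + 2 = 6
A-F-B-D: 4 + 1 + 2 = 7
A-E-C-D: 2 + 1 + 2 = 5
A-D: 6
Shortest: 5.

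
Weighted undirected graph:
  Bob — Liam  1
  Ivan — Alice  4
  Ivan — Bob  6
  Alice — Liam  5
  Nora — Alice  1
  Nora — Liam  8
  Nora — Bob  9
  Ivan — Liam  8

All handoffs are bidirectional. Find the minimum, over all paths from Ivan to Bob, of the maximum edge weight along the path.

Comparing a few candidate routes:
Ivan-Alice-Nora-Liam-Bob: max(4, 1, 8, 1) = 8
Ivan-Alice-Liam-Bob: max(4, 5, 1) = 5
Ivan-Liam-Bob: max(8, 1) = 8
Ivan-Bob: max(6) = 6
The minimum achievable maximum is 5.

5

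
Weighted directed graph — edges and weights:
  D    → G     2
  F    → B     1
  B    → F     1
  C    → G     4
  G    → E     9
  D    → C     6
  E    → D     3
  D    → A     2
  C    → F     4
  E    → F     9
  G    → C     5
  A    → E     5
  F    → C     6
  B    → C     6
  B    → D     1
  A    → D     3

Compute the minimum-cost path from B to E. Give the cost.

8

Routes from B to E:
B → D → G → E: 1 + 2 + 9 = 12
B → D → C → G → E: 1 + 6 + 4 + 9 = 20
B → F → C → G → E: 1 + 6 + 4 + 9 = 20
B → C → G → E: 6 + 4 + 9 = 19
B → D → A → E: 1 + 2 + 5 = 8
The minimum is 8.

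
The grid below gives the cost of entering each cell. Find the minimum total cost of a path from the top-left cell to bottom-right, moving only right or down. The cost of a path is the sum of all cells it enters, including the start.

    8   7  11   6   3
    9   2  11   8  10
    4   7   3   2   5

Path [0,0] [0,1] [1,1] [2,1] [2,2] [2,3] [2,4]: 8 + 7 + 2 + 7 + 3 + 2 + 5 = 34.

34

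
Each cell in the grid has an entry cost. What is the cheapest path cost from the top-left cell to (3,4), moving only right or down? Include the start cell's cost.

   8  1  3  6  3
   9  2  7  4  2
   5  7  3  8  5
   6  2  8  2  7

35

Take (0,0) (0,1) (0,2) (0,3) (0,4) (1,4) (2,4) (3,4) for a total of 8 + 1 + 3 + 6 + 3 + 2 + 5 + 7 = 35.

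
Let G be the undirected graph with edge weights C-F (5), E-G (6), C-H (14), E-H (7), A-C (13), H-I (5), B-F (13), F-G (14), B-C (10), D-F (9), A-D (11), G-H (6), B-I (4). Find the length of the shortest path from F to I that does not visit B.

24

A few of the F→I routes:
F→G→H→I: 14 + 6 + 5 = 25
F→G→E→H→I: 14 + 6 + 7 + 5 = 32
F→C→H→I: 5 + 14 + 5 = 24
The minimum is 24.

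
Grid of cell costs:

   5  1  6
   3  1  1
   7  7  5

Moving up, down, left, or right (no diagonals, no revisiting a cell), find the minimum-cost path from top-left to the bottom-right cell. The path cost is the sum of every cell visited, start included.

13

Take r0c0→r0c1→r1c1→r1c2→r2c2 for a total of 5 + 1 + 1 + 1 + 5 = 13.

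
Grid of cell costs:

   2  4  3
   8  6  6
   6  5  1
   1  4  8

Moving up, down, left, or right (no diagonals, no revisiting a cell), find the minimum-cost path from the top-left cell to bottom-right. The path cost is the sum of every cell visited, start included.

Take (0,0) -> (0,1) -> (0,2) -> (1,2) -> (2,2) -> (3,2) for a total of 2 + 4 + 3 + 6 + 1 + 8 = 24.

24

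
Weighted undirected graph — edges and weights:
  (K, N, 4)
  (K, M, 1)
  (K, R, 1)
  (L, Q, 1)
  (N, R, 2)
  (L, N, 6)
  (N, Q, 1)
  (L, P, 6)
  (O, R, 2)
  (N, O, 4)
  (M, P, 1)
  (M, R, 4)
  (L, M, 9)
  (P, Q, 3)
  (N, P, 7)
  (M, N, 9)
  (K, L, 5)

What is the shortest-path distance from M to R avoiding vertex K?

4

Comparing a few candidate routes:
M-P-N-R: 1 + 7 + 2 = 10
M-P-Q-N-R: 1 + 3 + 1 + 2 = 7
M-R: 4
The minimum is 4.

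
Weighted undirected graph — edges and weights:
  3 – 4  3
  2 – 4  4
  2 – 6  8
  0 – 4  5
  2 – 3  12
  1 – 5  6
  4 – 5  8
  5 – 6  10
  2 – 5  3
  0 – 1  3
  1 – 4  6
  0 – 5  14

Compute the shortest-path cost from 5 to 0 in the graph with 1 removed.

Comparing a few candidate routes:
5-0: 14
5-4-0: 8 + 5 = 13
5-2-4-0: 3 + 4 + 5 = 12
5-2-3-4-0: 3 + 12 + 3 + 5 = 23
Best route has total 12.

12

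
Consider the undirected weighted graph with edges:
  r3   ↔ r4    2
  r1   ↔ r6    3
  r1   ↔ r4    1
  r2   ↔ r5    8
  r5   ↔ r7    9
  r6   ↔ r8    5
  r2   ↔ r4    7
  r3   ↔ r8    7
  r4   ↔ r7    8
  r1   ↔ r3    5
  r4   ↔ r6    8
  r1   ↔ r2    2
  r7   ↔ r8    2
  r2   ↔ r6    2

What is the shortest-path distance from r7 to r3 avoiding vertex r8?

Some routes from r7 to r3 avoiding r8:
r7-r4-r1-r3: 8 + 1 + 5 = 14
r7-r5-r2-r1-r4-r3: 9 + 8 + 2 + 1 + 2 = 22
r7-r5-r2-r1-r3: 9 + 8 + 2 + 5 = 24
r7-r4-r3: 8 + 2 = 10
r7-r4-r2-r1-r3: 8 + 7 + 2 + 5 = 22
Best route has total 10.

10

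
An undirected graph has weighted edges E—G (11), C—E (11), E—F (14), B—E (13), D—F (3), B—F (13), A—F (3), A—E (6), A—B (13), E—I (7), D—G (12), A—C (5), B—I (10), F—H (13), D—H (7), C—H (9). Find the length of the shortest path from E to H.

Comparing a few candidate routes:
E-C-H: 11 + 9 = 20
E-A-C-H: 6 + 5 + 9 = 20
E-A-F-D-H: 6 + 3 + 3 + 7 = 19
Best route has total 19.

19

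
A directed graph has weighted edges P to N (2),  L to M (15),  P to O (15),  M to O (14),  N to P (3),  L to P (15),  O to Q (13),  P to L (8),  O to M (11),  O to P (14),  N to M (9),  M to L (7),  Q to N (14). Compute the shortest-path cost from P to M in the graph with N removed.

23

Candidate routes:
P-L-M: 8 + 15 = 23
P-O-M: 15 + 11 = 26
Shortest: 23.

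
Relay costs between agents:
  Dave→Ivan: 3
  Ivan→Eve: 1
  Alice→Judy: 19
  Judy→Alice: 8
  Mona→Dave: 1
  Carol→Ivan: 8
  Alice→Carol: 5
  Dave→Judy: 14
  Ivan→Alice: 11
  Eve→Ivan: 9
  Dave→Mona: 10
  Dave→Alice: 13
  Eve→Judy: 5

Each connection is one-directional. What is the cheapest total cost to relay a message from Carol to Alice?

19

Paths from Carol to Alice:
Carol -> Ivan -> Eve -> Judy -> Alice: 8 + 1 + 5 + 8 = 22
Carol -> Ivan -> Alice: 8 + 11 = 19
Shortest: 19.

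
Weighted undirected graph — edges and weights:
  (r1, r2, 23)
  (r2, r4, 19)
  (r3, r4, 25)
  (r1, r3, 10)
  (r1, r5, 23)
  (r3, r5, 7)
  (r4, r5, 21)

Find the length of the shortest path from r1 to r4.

Comparing a few candidate routes:
r1 - r2 - r4: 23 + 19 = 42
r1 - r3 - r5 - r4: 10 + 7 + 21 = 38
r1 - r3 - r4: 10 + 25 = 35
The minimum is 35.

35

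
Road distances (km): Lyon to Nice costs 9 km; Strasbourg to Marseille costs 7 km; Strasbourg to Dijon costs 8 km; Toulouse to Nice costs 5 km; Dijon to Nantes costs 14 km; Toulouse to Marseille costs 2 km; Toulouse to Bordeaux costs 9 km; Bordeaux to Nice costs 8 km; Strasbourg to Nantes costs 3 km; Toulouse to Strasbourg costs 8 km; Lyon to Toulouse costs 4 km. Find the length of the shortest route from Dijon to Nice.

Some routes from Dijon to Nice:
Dijon→Strasbourg→Marseille→Toulouse→Lyon→Nice: 8 + 7 + 2 + 4 + 9 = 30
Dijon→Nantes→Strasbourg→Toulouse→Nice: 14 + 3 + 8 + 5 = 30
Dijon→Strasbourg→Toulouse→Lyon→Nice: 8 + 8 + 4 + 9 = 29
Dijon→Strasbourg→Toulouse→Nice: 8 + 8 + 5 = 21
Dijon→Strasbourg→Marseille→Toulouse→Nice: 8 + 7 + 2 + 5 = 22
Shortest: 21 km.

21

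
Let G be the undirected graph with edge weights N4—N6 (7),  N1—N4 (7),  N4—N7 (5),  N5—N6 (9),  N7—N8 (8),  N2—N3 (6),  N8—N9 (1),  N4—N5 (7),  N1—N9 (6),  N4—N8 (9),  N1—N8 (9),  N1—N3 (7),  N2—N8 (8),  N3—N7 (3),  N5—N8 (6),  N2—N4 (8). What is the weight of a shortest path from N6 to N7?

Some routes from N6 to N7:
N6-N4-N2-N3-N7: 7 + 8 + 6 + 3 = 24
N6-N4-N7: 7 + 5 = 12
N6-N4-N1-N3-N7: 7 + 7 + 7 + 3 = 24
N6-N5-N4-N7: 9 + 7 + 5 = 21
N6-N5-N8-N7: 9 + 6 + 8 = 23
The minimum is 12.

12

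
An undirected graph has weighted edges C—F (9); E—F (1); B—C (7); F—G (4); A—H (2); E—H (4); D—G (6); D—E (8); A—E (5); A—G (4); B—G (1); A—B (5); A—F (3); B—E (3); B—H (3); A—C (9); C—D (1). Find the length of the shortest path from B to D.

7

Checking several routes:
B-C-D: 7 + 1 = 8
B-E-D: 3 + 8 = 11
B-G-D: 1 + 6 = 7
The minimum is 7.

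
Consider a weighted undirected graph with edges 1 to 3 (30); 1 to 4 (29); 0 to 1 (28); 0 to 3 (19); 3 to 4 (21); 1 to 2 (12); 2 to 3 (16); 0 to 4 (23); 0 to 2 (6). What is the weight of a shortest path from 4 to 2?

A few of the 4→2 routes:
4 → 0 → 3 → 2: 23 + 19 + 16 = 58
4 → 3 → 2: 21 + 16 = 37
4 → 0 → 2: 23 + 6 = 29
4 → 0 → 1 → 2: 23 + 28 + 12 = 63
4 → 3 → 0 → 2: 21 + 19 + 6 = 46
4 → 1 → 2: 29 + 12 = 41
Best route has total 29.

29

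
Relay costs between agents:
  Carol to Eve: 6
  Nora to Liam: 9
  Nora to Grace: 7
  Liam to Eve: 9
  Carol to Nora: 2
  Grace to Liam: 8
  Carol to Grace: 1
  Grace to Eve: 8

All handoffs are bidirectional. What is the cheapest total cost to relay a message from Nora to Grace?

3

A few of the Nora→Grace routes:
Nora → Carol → Grace: 2 + 1 = 3
Nora → Grace: 7
Nora → Carol → Eve → Grace: 2 + 6 + 8 = 16
Best route has total 3.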